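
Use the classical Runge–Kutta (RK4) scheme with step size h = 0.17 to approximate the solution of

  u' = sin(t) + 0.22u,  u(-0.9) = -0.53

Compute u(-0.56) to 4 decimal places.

-0.8060

RK4: k1 = f(t_n, u_n); k2 = f(t_n + h/2, u_n + (h/2)·k1); k3 = f(t_n + h/2, u_n + (h/2)·k2); k4 = f(t_n + h, u_n + h·k3); u_{n+1} = u_n + (h/6)·(k1 + 2k2 + 2k3 + k4).
t=-0.900000, u=-0.530000:
  k1 = f(-0.900000, -0.530000) = -0.899927
  k2 = f(-0.815000, -0.606494) = -0.861154
  k3 = f(-0.815000, -0.603198) = -0.860429
  k4 = f(-0.730000, -0.676273) = -0.815650
  u ← -0.530000 + (0.17/6)·(k1 + 2k2 + 2k3 + k4) = -0.676164
t=-0.730000, u=-0.676164:
  k1 = f(-0.730000, -0.676164) = -0.815626
  k2 = f(-0.645000, -0.745493) = -0.765207
  k3 = f(-0.645000, -0.741207) = -0.764264
  k4 = f(-0.560000, -0.806089) = -0.708526
  u ← -0.676164 + (0.17/6)·(k1 + 2k2 + 2k3 + k4) = -0.806019
u(-0.56) ≈ -0.8060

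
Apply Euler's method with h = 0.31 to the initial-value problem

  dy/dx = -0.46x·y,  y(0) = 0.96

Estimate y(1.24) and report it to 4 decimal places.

0.7255

Euler: y_{n+1} = y_n + h·f(x_n, y_n).
x=0.000000, y=0.960000: f=0.000000 → y ← 0.960000 + 0.31·0.000000 = 0.960000
x=0.310000, y=0.960000: f=-0.136896 → y ← 0.960000 + 0.31·(-0.136896) = 0.917562
x=0.620000, y=0.917562: f=-0.261689 → y ← 0.917562 + 0.31·(-0.261689) = 0.836439
x=0.930000, y=0.836439: f=-0.357828 → y ← 0.836439 + 0.31·(-0.357828) = 0.725512
y(1.24) ≈ 0.7255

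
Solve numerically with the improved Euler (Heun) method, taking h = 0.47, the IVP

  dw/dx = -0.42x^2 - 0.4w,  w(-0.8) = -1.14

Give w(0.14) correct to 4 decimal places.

Heun: k1 = f(x_n, w_n); k2 = f(x_n + h, w_n + h·k1); w_{n+1} = w_n + (h/2)·(k1 + k2).
x=-0.800000, w=-1.140000:
  k1 = f(-0.800000, -1.140000) = 0.187200
  k2 = f(-0.330000, -1.052016) = 0.375068
  w ← -1.140000 + (0.47/2)·(0.187200 + 0.375068) = -1.007867
x=-0.330000, w=-1.007867:
  k1 = f(-0.330000, -1.007867) = 0.357409
  k2 = f(0.140000, -0.839885) = 0.327722
  w ← -1.007867 + (0.47/2)·(0.357409 + 0.327722) = -0.846861
w(0.14) ≈ -0.8469

-0.8469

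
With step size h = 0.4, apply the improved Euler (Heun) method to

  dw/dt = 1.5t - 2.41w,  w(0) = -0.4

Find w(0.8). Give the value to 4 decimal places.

0.2041

Heun: k1 = f(t_n, w_n); k2 = f(t_n + h, w_n + h·k1); w_{n+1} = w_n + (h/2)·(k1 + k2).
t=0.000000, w=-0.400000:
  k1 = f(0.000000, -0.400000) = 0.964000
  k2 = f(0.400000, -0.014400) = 0.634704
  w ← -0.400000 + (0.4/2)·(0.964000 + 0.634704) = -0.080259
t=0.400000, w=-0.080259:
  k1 = f(0.400000, -0.080259) = 0.793425
  k2 = f(0.800000, 0.237111) = 0.628563
  w ← -0.080259 + (0.4/2)·(0.793425 + 0.628563) = 0.204138
w(0.8) ≈ 0.2041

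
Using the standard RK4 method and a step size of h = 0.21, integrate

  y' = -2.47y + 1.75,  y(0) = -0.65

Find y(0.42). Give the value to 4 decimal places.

0.2266

RK4: k1 = f(t_n, y_n); k2 = f(t_n + h/2, y_n + (h/2)·k1); k3 = f(t_n + h/2, y_n + (h/2)·k2); k4 = f(t_n + h, y_n + h·k3); y_{n+1} = y_n + (h/6)·(k1 + 2k2 + 2k3 + k4).
t=0.000000, y=-0.650000:
  k1 = f(0.000000, -0.650000) = 3.355500
  k2 = f(0.105000, -0.297673) = 2.485251
  k3 = f(0.105000, -0.389049) = 2.710950
  k4 = f(0.210000, -0.080700) = 1.949330
  y ← -0.650000 + (0.21/6)·(k1 + 2k2 + 2k3 + k4) = -0.100597
t=0.210000, y=-0.100597:
  k1 = f(0.210000, -0.100597) = 1.998474
  k2 = f(0.315000, 0.109243) = 1.480170
  k3 = f(0.315000, 0.054821) = 1.614592
  k4 = f(0.420000, 0.238467) = 1.160985
  y ← -0.100597 + (0.21/6)·(k1 + 2k2 + 2k3 + k4) = 0.226618
y(0.42) ≈ 0.2266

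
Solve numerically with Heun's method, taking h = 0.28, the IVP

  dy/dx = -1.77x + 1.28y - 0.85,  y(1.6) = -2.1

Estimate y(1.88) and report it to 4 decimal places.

-4.2726

Heun: k1 = f(x_n, y_n); k2 = f(x_n + h, y_n + h·k1); y_{n+1} = y_n + (h/2)·(k1 + k2).
x=1.600000, y=-2.100000:
  k1 = f(1.600000, -2.100000) = -6.370000
  k2 = f(1.880000, -3.883600) = -9.148608
  y ← -2.100000 + (0.28/2)·(-6.370000 + (-9.148608)) = -4.272605
y(1.88) ≈ -4.2726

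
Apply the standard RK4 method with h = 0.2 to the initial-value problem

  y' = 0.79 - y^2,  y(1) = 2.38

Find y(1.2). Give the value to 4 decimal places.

RK4: k1 = f(s_n, y_n); k2 = f(s_n + h/2, y_n + (h/2)·k1); k3 = f(s_n + h/2, y_n + (h/2)·k2); k4 = f(s_n + h, y_n + h·k3); y_{n+1} = y_n + (h/6)·(k1 + 2k2 + 2k3 + k4).
s=1.000000, y=2.380000:
  k1 = f(1.000000, 2.380000) = -4.874400
  k2 = f(1.100000, 1.892560) = -2.791783
  k3 = f(1.100000, 2.100822) = -3.623452
  k4 = f(1.200000, 1.655310) = -1.950050
  y ← 2.380000 + (0.2/6)·(k1 + 2k2 + 2k3 + k4) = 1.724836
y(1.2) ≈ 1.7248

1.7248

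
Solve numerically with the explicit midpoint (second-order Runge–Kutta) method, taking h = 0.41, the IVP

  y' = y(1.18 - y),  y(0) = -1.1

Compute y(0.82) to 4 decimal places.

Midpoint: k1 = f(x_n, y_n); k2 = f(x_n + h/2, y_n + (h/2)·k1); y_{n+1} = y_n + h·k2.
x=0.000000, y=-1.100000:
  k1 = f(0.000000, -1.100000) = -2.508000
  k2 = f(0.205000, -1.614140) = -4.510133
  y ← -1.100000 + 0.41·(-4.510133) = -2.949155
x=0.410000, y=-2.949155:
  k1 = f(0.410000, -2.949155) = -12.177515
  k2 = f(0.615000, -5.445545) = -36.079706
  y ← -2.949155 + 0.41·(-36.079706) = -17.741834
y(0.82) ≈ -17.7418

-17.7418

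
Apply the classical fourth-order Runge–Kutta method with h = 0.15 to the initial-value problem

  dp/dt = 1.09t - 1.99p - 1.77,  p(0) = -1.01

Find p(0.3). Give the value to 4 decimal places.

-0.9152

RK4: k1 = f(t_n, p_n); k2 = f(t_n + h/2, p_n + (h/2)·k1); k3 = f(t_n + h/2, p_n + (h/2)·k2); k4 = f(t_n + h, p_n + h·k3); p_{n+1} = p_n + (h/6)·(k1 + 2k2 + 2k3 + k4).
t=0.000000, p=-1.010000:
  k1 = f(0.000000, -1.010000) = 0.239900
  k2 = f(0.075000, -0.992008) = 0.285845
  k3 = f(0.075000, -0.988562) = 0.278988
  k4 = f(0.150000, -0.968152) = 0.320122
  p ← -1.010000 + (0.15/6)·(k1 + 2k2 + 2k3 + k4) = -0.967758
t=0.150000, p=-0.967758:
  k1 = f(0.150000, -0.967758) = 0.319338
  k2 = f(0.225000, -0.943807) = 0.353427
  k3 = f(0.225000, -0.941251) = 0.348339
  k4 = f(0.300000, -0.915507) = 0.378859
  p ← -0.967758 + (0.15/6)·(k1 + 2k2 + 2k3 + k4) = -0.915215
p(0.3) ≈ -0.9152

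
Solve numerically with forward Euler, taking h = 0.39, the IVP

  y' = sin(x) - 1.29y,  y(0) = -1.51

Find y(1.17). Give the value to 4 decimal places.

0.1627

Euler: y_{n+1} = y_n + h·f(x_n, y_n).
x=0.000000, y=-1.510000: f=1.947900 → y ← -1.510000 + 0.39·1.947900 = -0.750319
x=0.390000, y=-0.750319: f=1.348100 → y ← -0.750319 + 0.39·1.348100 = -0.224560
x=0.780000, y=-0.224560: f=0.992962 → y ← -0.224560 + 0.39·0.992962 = 0.162695
y(1.17) ≈ 0.1627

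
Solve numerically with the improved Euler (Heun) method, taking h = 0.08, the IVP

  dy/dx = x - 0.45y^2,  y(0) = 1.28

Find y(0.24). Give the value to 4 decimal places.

Heun: k1 = f(x_n, y_n); k2 = f(x_n + h, y_n + h·k1); y_{n+1} = y_n + (h/2)·(k1 + k2).
x=0.000000, y=1.280000:
  k1 = f(0.000000, 1.280000) = -0.737280
  k2 = f(0.080000, 1.221018) = -0.590898
  y ← 1.280000 + (0.08/2)·(-0.737280 + (-0.590898)) = 1.226873
x=0.080000, y=1.226873:
  k1 = f(0.080000, 1.226873) = -0.597348
  k2 = f(0.160000, 1.179085) = -0.465609
  y ← 1.226873 + (0.08/2)·(-0.597348 + (-0.465609)) = 1.184355
x=0.160000, y=1.184355:
  k1 = f(0.160000, 1.184355) = -0.471213
  k2 = f(0.240000, 1.146658) = -0.351671
  y ← 1.184355 + (0.08/2)·(-0.471213 + (-0.351671)) = 1.151439
y(0.24) ≈ 1.1514

1.1514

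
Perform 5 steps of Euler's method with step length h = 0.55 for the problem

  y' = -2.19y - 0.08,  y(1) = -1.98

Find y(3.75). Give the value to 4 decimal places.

Euler: y_{n+1} = y_n + h·f(t_n, y_n).
t=1.000000, y=-1.980000: f=4.256200 → y ← -1.980000 + 0.55·4.256200 = 0.360910
t=1.550000, y=0.360910: f=-0.870393 → y ← 0.360910 + 0.55·(-0.870393) = -0.117806
t=2.100000, y=-0.117806: f=0.177995 → y ← -0.117806 + 0.55·0.177995 = -0.019909
t=2.650000, y=-0.019909: f=-0.036400 → y ← -0.019909 + 0.55·(-0.036400) = -0.039929
t=3.200000, y=-0.039929: f=0.007444 → y ← -0.039929 + 0.55·0.007444 = -0.035835
y(3.75) ≈ -0.0358

-0.0358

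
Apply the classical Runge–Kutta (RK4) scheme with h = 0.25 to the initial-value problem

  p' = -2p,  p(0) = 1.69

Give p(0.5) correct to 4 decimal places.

0.6222

RK4: k1 = f(x_n, p_n); k2 = f(x_n + h/2, p_n + (h/2)·k1); k3 = f(x_n + h/2, p_n + (h/2)·k2); k4 = f(x_n + h, p_n + h·k3); p_{n+1} = p_n + (h/6)·(k1 + 2k2 + 2k3 + k4).
x=0.000000, p=1.690000:
  k1 = f(0.000000, 1.690000) = -3.380000
  k2 = f(0.125000, 1.267500) = -2.535000
  k3 = f(0.125000, 1.373125) = -2.746250
  k4 = f(0.250000, 1.003437) = -2.006875
  p ← 1.690000 + (0.25/6)·(k1 + 2k2 + 2k3 + k4) = 1.025443
x=0.250000, p=1.025443:
  k1 = f(0.250000, 1.025443) = -2.050885
  k2 = f(0.375000, 0.769082) = -1.538164
  k3 = f(0.375000, 0.833172) = -1.666344
  k4 = f(0.500000, 0.608857) = -1.217713
  p ← 1.025443 + (0.25/6)·(k1 + 2k2 + 2k3 + k4) = 0.622209
p(0.5) ≈ 0.6222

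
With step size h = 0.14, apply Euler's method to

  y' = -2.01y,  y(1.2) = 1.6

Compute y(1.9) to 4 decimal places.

0.3066

Euler: y_{n+1} = y_n + h·f(s_n, y_n).
s=1.200000, y=1.600000: f=-3.216000 → y ← 1.600000 + 0.14·(-3.216000) = 1.149760
s=1.340000, y=1.149760: f=-2.311018 → y ← 1.149760 + 0.14·(-2.311018) = 0.826218
s=1.480000, y=0.826218: f=-1.660697 → y ← 0.826218 + 0.14·(-1.660697) = 0.593720
s=1.620000, y=0.593720: f=-1.193377 → y ← 0.593720 + 0.14·(-1.193377) = 0.426647
s=1.760000, y=0.426647: f=-0.857561 → y ← 0.426647 + 0.14·(-0.857561) = 0.306589
y(1.9) ≈ 0.3066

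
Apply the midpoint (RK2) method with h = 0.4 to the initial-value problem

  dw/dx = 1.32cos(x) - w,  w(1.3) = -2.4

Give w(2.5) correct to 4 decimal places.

Midpoint: k1 = f(x_n, w_n); k2 = f(x_n + h/2, w_n + (h/2)·k1); w_{n+1} = w_n + h·k2.
x=1.300000, w=-2.400000:
  k1 = f(1.300000, -2.400000) = 2.753098
  k2 = f(1.500000, -1.849380) = 1.942753
  w ← -2.400000 + 0.4·1.942753 = -1.622899
x=1.700000, w=-1.622899:
  k1 = f(1.700000, -1.622899) = 1.452824
  k2 = f(1.900000, -1.332334) = 0.905592
  w ← -1.622899 + 0.4·0.905592 = -1.260662
x=2.100000, w=-1.260662:
  k1 = f(2.100000, -1.260662) = 0.594265
  k2 = f(2.300000, -1.141809) = 0.262325
  w ← -1.260662 + 0.4·0.262325 = -1.155732
w(2.5) ≈ -1.1557

-1.1557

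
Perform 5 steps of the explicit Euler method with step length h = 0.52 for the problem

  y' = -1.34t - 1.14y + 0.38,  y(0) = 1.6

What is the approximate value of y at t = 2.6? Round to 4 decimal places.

Euler: y_{n+1} = y_n + h·f(t_n, y_n).
t=0.000000, y=1.600000: f=-1.444000 → y ← 1.600000 + 0.52·(-1.444000) = 0.849120
t=0.520000, y=0.849120: f=-1.284797 → y ← 0.849120 + 0.52·(-1.284797) = 0.181026
t=1.040000, y=0.181026: f=-1.219969 → y ← 0.181026 + 0.52·(-1.219969) = -0.453358
t=1.560000, y=-0.453358: f=-1.193571 → y ← -0.453358 + 0.52·(-1.193571) = -1.074016
t=2.080000, y=-1.074016: f=-1.182822 → y ← -1.074016 + 0.52·(-1.182822) = -1.689083
y(2.6) ≈ -1.6891

-1.6891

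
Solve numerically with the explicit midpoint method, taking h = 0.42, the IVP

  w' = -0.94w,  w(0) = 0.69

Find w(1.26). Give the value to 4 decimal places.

Midpoint: k1 = f(x_n, w_n); k2 = f(x_n + h/2, w_n + (h/2)·k1); w_{n+1} = w_n + h·k2.
x=0.000000, w=0.690000:
  k1 = f(0.000000, 0.690000) = -0.648600
  k2 = f(0.210000, 0.553794) = -0.520566
  w ← 0.690000 + 0.42·(-0.520566) = 0.471362
x=0.420000, w=0.471362:
  k1 = f(0.420000, 0.471362) = -0.443080
  k2 = f(0.630000, 0.378315) = -0.355616
  w ← 0.471362 + 0.42·(-0.355616) = 0.322003
x=0.840000, w=0.322003:
  k1 = f(0.840000, 0.322003) = -0.302683
  k2 = f(1.050000, 0.258440) = -0.242933
  w ← 0.322003 + 0.42·(-0.242933) = 0.219971
w(1.26) ≈ 0.2200

0.2200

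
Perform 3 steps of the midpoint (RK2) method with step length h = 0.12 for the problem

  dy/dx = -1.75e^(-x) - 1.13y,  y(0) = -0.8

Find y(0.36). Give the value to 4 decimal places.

Midpoint: k1 = f(x_n, y_n); k2 = f(x_n + h/2, y_n + (h/2)·k1); y_{n+1} = y_n + h·k2.
x=0.000000, y=-0.800000:
  k1 = f(0.000000, -0.800000) = -0.846000
  k2 = f(0.060000, -0.850760) = -0.686729
  y ← -0.800000 + 0.12·(-0.686729) = -0.882407
x=0.120000, y=-0.882407:
  k1 = f(0.120000, -0.882407) = -0.554990
  k2 = f(0.180000, -0.915707) = -0.426974
  y ← -0.882407 + 0.12·(-0.426974) = -0.933644
x=0.240000, y=-0.933644:
  k1 = f(0.240000, -0.933644) = -0.321581
  k2 = f(0.300000, -0.952939) = -0.219611
  y ← -0.933644 + 0.12·(-0.219611) = -0.959998
y(0.36) ≈ -0.9600

-0.9600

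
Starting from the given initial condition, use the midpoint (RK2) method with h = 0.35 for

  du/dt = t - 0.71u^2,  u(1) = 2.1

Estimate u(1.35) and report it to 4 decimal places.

Midpoint: k1 = f(t_n, u_n); k2 = f(t_n + h/2, u_n + (h/2)·k1); u_{n+1} = u_n + h·k2.
t=1.000000, u=2.100000:
  k1 = f(1.000000, 2.100000) = -2.131100
  k2 = f(1.175000, 1.727058) = -0.942737
  u ← 2.100000 + 0.35·(-0.942737) = 1.770042
u(1.35) ≈ 1.7700

1.7700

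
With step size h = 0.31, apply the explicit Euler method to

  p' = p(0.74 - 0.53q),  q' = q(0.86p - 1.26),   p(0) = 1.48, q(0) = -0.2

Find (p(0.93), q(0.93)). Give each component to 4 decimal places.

2.9855, -0.2753

Euler on (p,q): p_{n+1} = p_n + h·p', q_{n+1} = q_n + h·q'.
0.000000: (1.480000, -0.200000); f=(1.252080, -0.002560) → (1.868145, -0.200794)
0.310000: (1.868145, -0.200794); f=(1.581236, -0.069596) → (2.358328, -0.222368)
0.620000: (2.358328, -0.222368); f=(2.023104, -0.170815) → (2.985490, -0.275321)
(p(0.93), q(0.93)) ≈ (2.9855, -0.2753)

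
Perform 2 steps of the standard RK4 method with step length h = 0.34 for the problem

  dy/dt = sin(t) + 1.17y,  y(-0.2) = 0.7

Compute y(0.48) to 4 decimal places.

RK4: k1 = f(t_n, y_n); k2 = f(t_n + h/2, y_n + (h/2)·k1); k3 = f(t_n + h/2, y_n + (h/2)·k2); k4 = f(t_n + h, y_n + h·k3); y_{n+1} = y_n + (h/6)·(k1 + 2k2 + 2k3 + k4).
t=-0.200000, y=0.700000:
  k1 = f(-0.200000, 0.700000) = 0.620331
  k2 = f(-0.030000, 0.805456) = 0.912388
  k3 = f(-0.030000, 0.855106) = 0.970479
  k4 = f(0.140000, 1.029963) = 1.344599
  y ← 0.700000 + (0.34/6)·(k1 + 2k2 + 2k3 + k4) = 1.024738
t=0.140000, y=1.024738:
  k1 = f(0.140000, 1.024738) = 1.338486
  k2 = f(0.310000, 1.252280) = 1.770227
  k3 = f(0.310000, 1.325676) = 1.856100
  k4 = f(0.480000, 1.655812) = 2.399079
  y ← 1.024738 + (0.34/6)·(k1 + 2k2 + 2k3 + k4) = 1.647517
y(0.48) ≈ 1.6475

1.6475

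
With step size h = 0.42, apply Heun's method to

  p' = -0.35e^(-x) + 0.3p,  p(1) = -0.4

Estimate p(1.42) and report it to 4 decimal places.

Heun: k1 = f(x_n, p_n); k2 = f(x_n + h, p_n + h·k1); p_{n+1} = p_n + (h/2)·(k1 + k2).
x=1.000000, p=-0.400000:
  k1 = f(1.000000, -0.400000) = -0.248758
  k2 = f(1.420000, -0.504478) = -0.235943
  p ← -0.400000 + (0.42/2)·(-0.248758 + (-0.235943)) = -0.501787
p(1.42) ≈ -0.5018

-0.5018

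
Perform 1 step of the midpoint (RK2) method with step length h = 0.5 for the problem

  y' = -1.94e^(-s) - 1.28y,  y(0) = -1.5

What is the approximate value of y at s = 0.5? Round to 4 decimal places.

-1.2922

Midpoint: k1 = f(s_n, y_n); k2 = f(s_n + h/2, y_n + (h/2)·k1); y_{n+1} = y_n + h·k2.
s=0.000000, y=-1.500000:
  k1 = f(0.000000, -1.500000) = -0.020000
  k2 = f(0.250000, -1.505000) = 0.415526
  y ← -1.500000 + 0.5·0.415526 = -1.292237
y(0.5) ≈ -1.2922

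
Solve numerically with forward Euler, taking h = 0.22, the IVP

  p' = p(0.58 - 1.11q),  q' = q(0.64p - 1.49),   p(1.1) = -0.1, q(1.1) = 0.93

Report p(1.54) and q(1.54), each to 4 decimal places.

Euler on (p,q): p_{n+1} = p_n + h·p', q_{n+1} = q_n + h·q'.
1.100000: (-0.100000, 0.930000); f=(0.045230, -1.445220) → (-0.090049, 0.612052)
1.320000: (-0.090049, 0.612052); f=(0.008949, -0.947230) → (-0.088081, 0.403661)
(p(1.54), q(1.54)) ≈ (-0.0881, 0.4037)

-0.0881, 0.4037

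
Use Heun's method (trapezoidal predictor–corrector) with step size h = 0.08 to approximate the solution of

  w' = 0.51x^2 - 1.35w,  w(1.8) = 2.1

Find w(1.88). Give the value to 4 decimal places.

Heun: k1 = f(x_n, w_n); k2 = f(x_n + h, w_n + h·k1); w_{n+1} = w_n + (h/2)·(k1 + k2).
x=1.800000, w=2.100000:
  k1 = f(1.800000, 2.100000) = -1.182600
  k2 = f(1.880000, 2.005392) = -0.904735
  w ← 2.100000 + (0.08/2)·(-1.182600 + (-0.904735)) = 2.016507
w(1.88) ≈ 2.0165

2.0165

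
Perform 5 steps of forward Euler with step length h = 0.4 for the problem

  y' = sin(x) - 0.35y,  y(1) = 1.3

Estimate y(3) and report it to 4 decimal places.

Euler: y_{n+1} = y_n + h·f(x_n, y_n).
x=1.000000, y=1.300000: f=0.386471 → y ← 1.300000 + 0.4·0.386471 = 1.454588
x=1.400000, y=1.454588: f=0.476344 → y ← 1.454588 + 0.4·0.476344 = 1.645126
x=1.800000, y=1.645126: f=0.398054 → y ← 1.645126 + 0.4·0.398054 = 1.804347
x=2.200000, y=1.804347: f=0.176975 → y ← 1.804347 + 0.4·0.176975 = 1.875137
x=2.600000, y=1.875137: f=-0.140797 → y ← 1.875137 + 0.4·(-0.140797) = 1.818819
y(3) ≈ 1.8188

1.8188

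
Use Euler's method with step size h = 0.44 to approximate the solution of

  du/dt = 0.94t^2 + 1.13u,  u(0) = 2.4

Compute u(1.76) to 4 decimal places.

Euler: u_{n+1} = u_n + h·f(t_n, u_n).
t=0.000000, u=2.400000: f=2.712000 → u ← 2.400000 + 0.44·2.712000 = 3.593280
t=0.440000, u=3.593280: f=4.242390 → u ← 3.593280 + 0.44·4.242390 = 5.459932
t=0.880000, u=5.459932: f=6.897659 → u ← 5.459932 + 0.44·6.897659 = 8.494902
t=1.320000, u=8.494902: f=11.237095 → u ← 8.494902 + 0.44·11.237095 = 13.439223
u(1.76) ≈ 13.4392

13.4392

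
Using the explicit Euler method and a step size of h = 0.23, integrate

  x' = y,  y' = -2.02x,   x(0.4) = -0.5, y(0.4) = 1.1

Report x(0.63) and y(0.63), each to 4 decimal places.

Euler on (x,y): x_{n+1} = x_n + h·x', y_{n+1} = y_n + h·y'.
0.400000: (-0.500000, 1.100000); f=(1.100000, 1.010000) → (-0.247000, 1.332300)
(x(0.63), y(0.63)) ≈ (-0.2470, 1.3323)

-0.2470, 1.3323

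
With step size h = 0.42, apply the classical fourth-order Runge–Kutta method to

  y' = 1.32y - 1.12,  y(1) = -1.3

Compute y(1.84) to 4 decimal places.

-5.6594

RK4: k1 = f(t_n, y_n); k2 = f(t_n + h/2, y_n + (h/2)·k1); k3 = f(t_n + h/2, y_n + (h/2)·k2); k4 = f(t_n + h, y_n + h·k3); y_{n+1} = y_n + (h/6)·(k1 + 2k2 + 2k3 + k4).
t=1.000000, y=-1.300000:
  k1 = f(1.000000, -1.300000) = -2.836000
  k2 = f(1.210000, -1.895560) = -3.622139
  k3 = f(1.210000, -2.060649) = -3.840057
  k4 = f(1.420000, -2.912824) = -4.964928
  y ← -1.300000 + (0.42/6)·(k1 + 2k2 + 2k3 + k4) = -2.890772
t=1.420000, y=-2.890772:
  k1 = f(1.420000, -2.890772) = -4.935820
  k2 = f(1.630000, -3.927295) = -6.304029
  k3 = f(1.630000, -4.214618) = -6.683296
  k4 = f(1.840000, -5.697757) = -8.641039
  y ← -2.890772 + (0.42/6)·(k1 + 2k2 + 2k3 + k4) = -5.659378
y(1.84) ≈ -5.6594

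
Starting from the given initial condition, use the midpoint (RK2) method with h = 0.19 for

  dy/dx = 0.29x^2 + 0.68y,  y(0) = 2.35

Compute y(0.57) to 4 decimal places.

Midpoint: k1 = f(x_n, y_n); k2 = f(x_n + h/2, y_n + (h/2)·k1); y_{n+1} = y_n + h·k2.
x=0.000000, y=2.350000:
  k1 = f(0.000000, 2.350000) = 1.598000
  k2 = f(0.095000, 2.501810) = 1.703848
  y ← 2.350000 + 0.19·1.703848 = 2.673731
x=0.190000, y=2.673731:
  k1 = f(0.190000, 2.673731) = 1.828606
  k2 = f(0.285000, 2.847449) = 1.959820
  y ← 2.673731 + 0.19·1.959820 = 3.046097
x=0.380000, y=3.046097:
  k1 = f(0.380000, 3.046097) = 2.113222
  k2 = f(0.475000, 3.246853) = 2.273291
  y ← 3.046097 + 0.19·2.273291 = 3.478022
y(0.57) ≈ 3.4780

3.4780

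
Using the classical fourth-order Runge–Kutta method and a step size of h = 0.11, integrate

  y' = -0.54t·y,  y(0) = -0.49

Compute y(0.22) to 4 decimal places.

-0.4836

RK4: k1 = f(t_n, y_n); k2 = f(t_n + h/2, y_n + (h/2)·k1); k3 = f(t_n + h/2, y_n + (h/2)·k2); k4 = f(t_n + h, y_n + h·k3); y_{n+1} = y_n + (h/6)·(k1 + 2k2 + 2k3 + k4).
t=0.000000, y=-0.490000:
  k1 = f(0.000000, -0.490000) = 0.000000
  k2 = f(0.055000, -0.490000) = 0.014553
  k3 = f(0.055000, -0.489200) = 0.014529
  k4 = f(0.110000, -0.488402) = 0.029011
  y ← -0.490000 + (0.11/6)·(k1 + 2k2 + 2k3 + k4) = -0.488402
t=0.110000, y=-0.488402:
  k1 = f(0.110000, -0.488402) = 0.029011
  k2 = f(0.165000, -0.486806) = 0.043374
  k3 = f(0.165000, -0.486016) = 0.043304
  k4 = f(0.220000, -0.483638) = 0.057456
  y ← -0.488402 + (0.11/6)·(k1 + 2k2 + 2k3 + k4) = -0.483638
y(0.22) ≈ -0.4836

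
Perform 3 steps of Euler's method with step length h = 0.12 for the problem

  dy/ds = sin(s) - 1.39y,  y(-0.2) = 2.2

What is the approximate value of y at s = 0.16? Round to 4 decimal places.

1.2528

Euler: y_{n+1} = y_n + h·f(s_n, y_n).
s=-0.200000, y=2.200000: f=-3.256669 → y ← 2.200000 + 0.12·(-3.256669) = 1.809200
s=-0.080000, y=1.809200: f=-2.594702 → y ← 1.809200 + 0.12·(-2.594702) = 1.497835
s=0.040000, y=1.497835: f=-2.042002 → y ← 1.497835 + 0.12·(-2.042002) = 1.252795
y(0.16) ≈ 1.2528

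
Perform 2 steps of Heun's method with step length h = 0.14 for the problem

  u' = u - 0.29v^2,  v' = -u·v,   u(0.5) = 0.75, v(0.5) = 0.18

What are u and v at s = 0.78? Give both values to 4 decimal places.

0.9891, 0.1415

Heun on (u,v): k1 = f(s_n, state_n); k2 = f(s_n + h, state_n + h·k1); state_{n+1} = state_n + (h/2)·(k1 + k2).
0.500000: (0.750000, 0.180000)
  k1 = (0.740604, -0.135000)
  predictor → (0.853685, 0.161100)
  k2 = (0.846158, -0.137529)
  → (0.861073, 0.160923)
0.640000: (0.861073, 0.160923)
  k1 = (0.853563, -0.138567)
  predictor → (0.980572, 0.141524)
  k2 = (0.974764, -0.138774)
  → (0.989056, 0.141509)
(u(0.78), v(0.78)) ≈ (0.9891, 0.1415)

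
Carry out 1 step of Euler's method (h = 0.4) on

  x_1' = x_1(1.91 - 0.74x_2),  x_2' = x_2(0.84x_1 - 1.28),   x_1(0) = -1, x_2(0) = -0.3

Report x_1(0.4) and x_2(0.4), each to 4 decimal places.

Euler on (x_1,x_2): x_1_{n+1} = x_1_n + h·x_1', x_2_{n+1} = x_2_n + h·x_2'.
0.000000: (-1.000000, -0.300000); f=(-2.132000, 0.636000) → (-1.852800, -0.045600)
(x_1(0.4), x_2(0.4)) ≈ (-1.8528, -0.0456)

-1.8528, -0.0456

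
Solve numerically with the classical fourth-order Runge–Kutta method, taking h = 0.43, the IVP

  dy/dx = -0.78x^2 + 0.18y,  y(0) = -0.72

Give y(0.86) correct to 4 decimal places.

RK4: k1 = f(x_n, y_n); k2 = f(x_n + h/2, y_n + (h/2)·k1); k3 = f(x_n + h/2, y_n + (h/2)·k2); k4 = f(x_n + h, y_n + h·k3); y_{n+1} = y_n + (h/6)·(k1 + 2k2 + 2k3 + k4).
x=0.000000, y=-0.720000:
  k1 = f(0.000000, -0.720000) = -0.129600
  k2 = f(0.215000, -0.747864) = -0.170671
  k3 = f(0.215000, -0.756694) = -0.172260
  k4 = f(0.430000, -0.794072) = -0.287155
  y ← -0.720000 + (0.43/6)·(k1 + 2k2 + 2k3 + k4) = -0.799021
x=0.430000, y=-0.799021:
  k1 = f(0.430000, -0.799021) = -0.288046
  k2 = f(0.645000, -0.860951) = -0.479471
  k3 = f(0.645000, -0.902107) = -0.486879
  k4 = f(0.860000, -1.008379) = -0.758396
  y ← -0.799021 + (0.43/6)·(k1 + 2k2 + 2k3 + k4) = -1.012526
y(0.86) ≈ -1.0125

-1.0125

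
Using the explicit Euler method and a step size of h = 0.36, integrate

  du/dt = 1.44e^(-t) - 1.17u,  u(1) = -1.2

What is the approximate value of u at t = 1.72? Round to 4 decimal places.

-0.1586

Euler: u_{n+1} = u_n + h·f(t_n, u_n).
t=1.000000, u=-1.200000: f=1.933746 → u ← -1.200000 + 0.36·1.933746 = -0.503851
t=1.360000, u=-0.503851: f=0.959098 → u ← -0.503851 + 0.36·0.959098 = -0.158576
u(1.72) ≈ -0.1586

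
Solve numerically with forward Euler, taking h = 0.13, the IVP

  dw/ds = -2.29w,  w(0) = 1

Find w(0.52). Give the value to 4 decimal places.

0.2433

Euler: w_{n+1} = w_n + h·f(s_n, w_n).
s=0.000000, w=1.000000: f=-2.290000 → w ← 1.000000 + 0.13·(-2.290000) = 0.702300
s=0.130000, w=0.702300: f=-1.608267 → w ← 0.702300 + 0.13·(-1.608267) = 0.493225
s=0.260000, w=0.493225: f=-1.129486 → w ← 0.493225 + 0.13·(-1.129486) = 0.346392
s=0.390000, w=0.346392: f=-0.793238 → w ← 0.346392 + 0.13·(-0.793238) = 0.243271
w(0.52) ≈ 0.2433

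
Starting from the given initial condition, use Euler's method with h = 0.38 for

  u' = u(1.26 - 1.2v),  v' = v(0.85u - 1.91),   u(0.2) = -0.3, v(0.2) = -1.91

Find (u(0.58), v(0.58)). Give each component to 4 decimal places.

Euler on (u,v): u_{n+1} = u_n + h·u', v_{n+1} = v_n + h·v'.
0.200000: (-0.300000, -1.910000); f=(-1.065600, 4.135150) → (-0.704928, -0.338643)
(u(0.58), v(0.58)) ≈ (-0.7049, -0.3386)

-0.7049, -0.3386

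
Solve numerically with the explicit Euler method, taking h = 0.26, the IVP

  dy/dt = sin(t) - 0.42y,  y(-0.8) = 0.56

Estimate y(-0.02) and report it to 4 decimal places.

Euler: y_{n+1} = y_n + h·f(t_n, y_n).
t=-0.800000, y=0.560000: f=-0.952556 → y ← 0.560000 + 0.26·(-0.952556) = 0.312335
t=-0.540000, y=0.312335: f=-0.645317 → y ← 0.312335 + 0.26·(-0.645317) = 0.144553
t=-0.280000, y=0.144553: f=-0.337068 → y ← 0.144553 + 0.26·(-0.337068) = 0.056915
y(-0.02) ≈ 0.0569

0.0569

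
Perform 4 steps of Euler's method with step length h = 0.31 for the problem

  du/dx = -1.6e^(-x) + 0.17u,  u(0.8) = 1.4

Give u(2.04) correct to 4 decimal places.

1.0640

Euler: u_{n+1} = u_n + h·f(x_n, u_n).
x=0.800000, u=1.400000: f=-0.480926 → u ← 1.400000 + 0.31·(-0.480926) = 1.250913
x=1.110000, u=1.250913: f=-0.314639 → u ← 1.250913 + 0.31·(-0.314639) = 1.153375
x=1.420000, u=1.153375: f=-0.190669 → u ← 1.153375 + 0.31·(-0.190669) = 1.094267
x=1.730000, u=1.094267: f=-0.097630 → u ← 1.094267 + 0.31·(-0.097630) = 1.064002
u(2.04) ≈ 1.0640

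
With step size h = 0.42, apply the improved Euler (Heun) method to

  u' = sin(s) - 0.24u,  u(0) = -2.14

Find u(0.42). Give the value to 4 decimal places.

-1.8495

Heun: k1 = f(s_n, u_n); k2 = f(s_n + h, u_n + h·k1); u_{n+1} = u_n + (h/2)·(k1 + k2).
s=0.000000, u=-2.140000:
  k1 = f(0.000000, -2.140000) = 0.513600
  k2 = f(0.420000, -1.924288) = 0.869590
  u ← -2.140000 + (0.42/2)·(0.513600 + 0.869590) = -1.849530
u(0.42) ≈ -1.8495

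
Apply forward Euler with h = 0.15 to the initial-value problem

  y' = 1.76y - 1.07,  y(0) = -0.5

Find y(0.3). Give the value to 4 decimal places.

Euler: y_{n+1} = y_n + h·f(s_n, y_n).
s=0.000000, y=-0.500000: f=-1.950000 → y ← -0.500000 + 0.15·(-1.950000) = -0.792500
s=0.150000, y=-0.792500: f=-2.464800 → y ← -0.792500 + 0.15·(-2.464800) = -1.162220
y(0.3) ≈ -1.1622

-1.1622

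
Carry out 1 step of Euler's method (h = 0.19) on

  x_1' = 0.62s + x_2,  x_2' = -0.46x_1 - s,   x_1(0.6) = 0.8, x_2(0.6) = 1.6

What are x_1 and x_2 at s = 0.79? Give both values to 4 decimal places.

1.1747, 1.4161

Euler on (x_1,x_2): x_1_{n+1} = x_1_n + h·x_1', x_2_{n+1} = x_2_n + h·x_2'.
0.600000: (0.800000, 1.600000); f=(1.972000, -0.968000) → (1.174680, 1.416080)
(x_1(0.79), x_2(0.79)) ≈ (1.1747, 1.4161)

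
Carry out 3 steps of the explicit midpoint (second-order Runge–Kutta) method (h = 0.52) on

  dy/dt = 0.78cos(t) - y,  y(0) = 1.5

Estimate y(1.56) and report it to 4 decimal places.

0.6339

Midpoint: k1 = f(t_n, y_n); k2 = f(t_n + h/2, y_n + (h/2)·k1); y_{n+1} = y_n + h·k2.
t=0.000000, y=1.500000:
  k1 = f(0.000000, 1.500000) = -0.720000
  k2 = f(0.260000, 1.312800) = -0.559016
  y ← 1.500000 + 0.52·(-0.559016) = 1.209312
t=0.520000, y=1.209312:
  k1 = f(0.520000, 1.209312) = -0.532413
  k2 = f(0.780000, 1.070884) = -0.516372
  y ← 1.209312 + 0.52·(-0.516372) = 0.940798
t=1.040000, y=0.940798:
  k1 = f(1.040000, 0.940798) = -0.545947
  k2 = f(1.300000, 0.798852) = -0.590203
  y ← 0.940798 + 0.52·(-0.590203) = 0.633893
y(1.56) ≈ 0.6339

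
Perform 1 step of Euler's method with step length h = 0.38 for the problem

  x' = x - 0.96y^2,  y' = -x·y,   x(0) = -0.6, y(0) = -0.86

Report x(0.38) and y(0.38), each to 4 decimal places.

-1.0978, -1.0561

Euler on (x,y): x_{n+1} = x_n + h·x', y_{n+1} = y_n + h·y'.
0.000000: (-0.600000, -0.860000); f=(-1.310016, -0.516000) → (-1.097806, -1.056080)
(x(0.38), y(0.38)) ≈ (-1.0978, -1.0561)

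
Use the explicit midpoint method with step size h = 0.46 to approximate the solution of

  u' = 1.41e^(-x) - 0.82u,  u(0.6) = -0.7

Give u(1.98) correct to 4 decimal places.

0.0504

Midpoint: k1 = f(x_n, u_n); k2 = f(x_n + h/2, u_n + (h/2)·k1); u_{n+1} = u_n + h·k2.
x=0.600000, u=-0.700000:
  k1 = f(0.600000, -0.700000) = 1.347824
  k2 = f(0.830000, -0.390000) = 0.934630
  u ← -0.700000 + 0.46·0.934630 = -0.270070
x=1.060000, u=-0.270070:
  k1 = f(1.060000, -0.270070) = 0.709960
  k2 = f(1.290000, -0.106779) = 0.475691
  u ← -0.270070 + 0.46·0.475691 = -0.051252
x=1.520000, u=-0.051252:
  k1 = f(1.520000, -0.051252) = 0.350411
  k2 = f(1.750000, 0.029342) = 0.220961
  u ← -0.051252 + 0.46·0.220961 = 0.050390
u(1.98) ≈ 0.0504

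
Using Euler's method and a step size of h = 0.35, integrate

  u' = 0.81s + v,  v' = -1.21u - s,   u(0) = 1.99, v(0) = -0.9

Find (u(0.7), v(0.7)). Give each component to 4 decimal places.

Euler on (u,v): u_{n+1} = u_n + h·u', v_{n+1} = v_n + h·v'.
0.000000: (1.990000, -0.900000); f=(-0.900000, -2.407900) → (1.675000, -1.742765)
0.350000: (1.675000, -1.742765); f=(-1.459265, -2.376750) → (1.164257, -2.574628)
(u(0.7), v(0.7)) ≈ (1.1643, -2.5746)

1.1643, -2.5746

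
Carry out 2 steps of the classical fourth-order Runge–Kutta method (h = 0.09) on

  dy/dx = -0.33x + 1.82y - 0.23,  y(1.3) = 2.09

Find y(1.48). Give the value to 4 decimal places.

2.7538

RK4: k1 = f(x_n, y_n); k2 = f(x_n + h/2, y_n + (h/2)·k1); k3 = f(x_n + h/2, y_n + (h/2)·k2); k4 = f(x_n + h, y_n + h·k3); y_{n+1} = y_n + (h/6)·(k1 + 2k2 + 2k3 + k4).
x=1.300000, y=2.090000:
  k1 = f(1.300000, 2.090000) = 3.144800
  k2 = f(1.345000, 2.231516) = 3.387509
  k3 = f(1.345000, 2.242438) = 3.407387
  k4 = f(1.390000, 2.396665) = 3.673230
  y ← 2.090000 + (0.09/6)·(k1 + 2k2 + 2k3 + k4) = 2.396117
x=1.390000, y=2.396117:
  k1 = f(1.390000, 2.396117) = 3.672234
  k2 = f(1.435000, 2.561368) = 3.958139
  k3 = f(1.435000, 2.574234) = 3.981555
  k4 = f(1.480000, 2.754457) = 4.294712
  y ← 2.396117 + (0.09/6)·(k1 + 2k2 + 2k3 + k4) = 2.753812
y(1.48) ≈ 2.7538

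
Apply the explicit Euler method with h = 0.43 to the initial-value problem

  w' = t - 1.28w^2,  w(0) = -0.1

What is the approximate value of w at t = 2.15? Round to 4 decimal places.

Euler: w_{n+1} = w_n + h·f(t_n, w_n).
t=0.000000, w=-0.100000: f=-0.012800 → w ← -0.100000 + 0.43·(-0.012800) = -0.105504
t=0.430000, w=-0.105504: f=0.415752 → w ← -0.105504 + 0.43·0.415752 = 0.073269
t=0.860000, w=0.073269: f=0.853128 → w ← 0.073269 + 0.43·0.853128 = 0.440115
t=1.290000, w=0.440115: f=1.042063 → w ← 0.440115 + 0.43·1.042063 = 0.888202
t=1.720000, w=0.888202: f=0.710205 → w ← 0.888202 + 0.43·0.710205 = 1.193590
w(2.15) ≈ 1.1936

1.1936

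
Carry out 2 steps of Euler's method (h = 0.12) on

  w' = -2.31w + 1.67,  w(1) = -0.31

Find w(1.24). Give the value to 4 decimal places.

Euler: w_{n+1} = w_n + h·f(x_n, w_n).
x=1.000000, w=-0.310000: f=2.386100 → w ← -0.310000 + 0.12·2.386100 = -0.023668
x=1.120000, w=-0.023668: f=1.724673 → w ← -0.023668 + 0.12·1.724673 = 0.183293
w(1.24) ≈ 0.1833

0.1833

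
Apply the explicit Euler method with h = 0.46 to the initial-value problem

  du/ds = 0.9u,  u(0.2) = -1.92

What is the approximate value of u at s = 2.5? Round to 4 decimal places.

Euler: u_{n+1} = u_n + h·f(s_n, u_n).
s=0.200000, u=-1.920000: f=-1.728000 → u ← -1.920000 + 0.46·(-1.728000) = -2.714880
s=0.660000, u=-2.714880: f=-2.443392 → u ← -2.714880 + 0.46·(-2.443392) = -3.838840
s=1.120000, u=-3.838840: f=-3.454956 → u ← -3.838840 + 0.46·(-3.454956) = -5.428120
s=1.580000, u=-5.428120: f=-4.885308 → u ← -5.428120 + 0.46·(-4.885308) = -7.675362
s=2.040000, u=-7.675362: f=-6.907826 → u ← -7.675362 + 0.46·(-6.907826) = -10.852962
u(2.5) ≈ -10.8530

-10.8530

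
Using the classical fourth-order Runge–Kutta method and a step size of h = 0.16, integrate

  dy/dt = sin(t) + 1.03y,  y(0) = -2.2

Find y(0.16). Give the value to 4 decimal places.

-2.5806

RK4: k1 = f(t_n, y_n); k2 = f(t_n + h/2, y_n + (h/2)·k1); k3 = f(t_n + h/2, y_n + (h/2)·k2); k4 = f(t_n + h, y_n + h·k3); y_{n+1} = y_n + (h/6)·(k1 + 2k2 + 2k3 + k4).
t=0.000000, y=-2.200000:
  k1 = f(0.000000, -2.200000) = -2.266000
  k2 = f(0.080000, -2.381280) = -2.372804
  k3 = f(0.080000, -2.389824) = -2.381604
  k4 = f(0.160000, -2.581057) = -2.499170
  y ← -2.200000 + (0.16/6)·(k1 + 2k2 + 2k3 + k4) = -2.580640
y(0.16) ≈ -2.5806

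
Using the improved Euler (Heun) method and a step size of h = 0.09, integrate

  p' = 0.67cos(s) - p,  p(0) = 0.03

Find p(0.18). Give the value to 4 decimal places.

0.1346

Heun: k1 = f(s_n, p_n); k2 = f(s_n + h, p_n + h·k1); p_{n+1} = p_n + (h/2)·(k1 + k2).
s=0.000000, p=0.030000:
  k1 = f(0.000000, 0.030000) = 0.640000
  k2 = f(0.090000, 0.087600) = 0.579688
  p ← 0.030000 + (0.09/2)·(0.640000 + 0.579688) = 0.084886
s=0.090000, p=0.084886:
  k1 = f(0.090000, 0.084886) = 0.582402
  k2 = f(0.180000, 0.137302) = 0.521873
  p ← 0.084886 + (0.09/2)·(0.582402 + 0.521873) = 0.134578
p(0.18) ≈ 0.1346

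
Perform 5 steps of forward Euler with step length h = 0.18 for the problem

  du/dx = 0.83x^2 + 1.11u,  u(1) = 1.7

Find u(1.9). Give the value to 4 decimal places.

Euler: u_{n+1} = u_n + h·f(x_n, u_n).
x=1.000000, u=1.700000: f=2.717000 → u ← 1.700000 + 0.18·2.717000 = 2.189060
x=1.180000, u=2.189060: f=3.585549 → u ← 2.189060 + 0.18·3.585549 = 2.834459
x=1.360000, u=2.834459: f=4.681417 → u ← 2.834459 + 0.18·4.681417 = 3.677114
x=1.540000, u=3.677114: f=6.050024 → u ← 3.677114 + 0.18·6.050024 = 4.766118
x=1.720000, u=4.766118: f=7.745863 → u ← 4.766118 + 0.18·7.745863 = 6.160374
u(1.9) ≈ 6.1604

6.1604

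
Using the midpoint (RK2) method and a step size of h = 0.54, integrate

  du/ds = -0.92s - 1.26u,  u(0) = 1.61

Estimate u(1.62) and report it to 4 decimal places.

-0.4309

Midpoint: k1 = f(s_n, u_n); k2 = f(s_n + h/2, u_n + (h/2)·k1); u_{n+1} = u_n + h·k2.
s=0.000000, u=1.610000:
  k1 = f(0.000000, 1.610000) = -2.028600
  k2 = f(0.270000, 1.062278) = -1.586870
  u ← 1.610000 + 0.54·(-1.586870) = 0.753090
s=0.540000, u=0.753090:
  k1 = f(0.540000, 0.753090) = -1.445693
  k2 = f(0.810000, 0.362753) = -1.202269
  u ← 0.753090 + 0.54·(-1.202269) = 0.103865
s=1.080000, u=0.103865:
  k1 = f(1.080000, 0.103865) = -1.124470
  k2 = f(1.350000, -0.199742) = -0.990325
  u ← 0.103865 + 0.54·(-0.990325) = -0.430911
u(1.62) ≈ -0.4309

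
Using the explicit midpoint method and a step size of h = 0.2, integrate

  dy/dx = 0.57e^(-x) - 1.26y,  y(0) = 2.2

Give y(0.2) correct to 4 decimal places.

Midpoint: k1 = f(x_n, y_n); k2 = f(x_n + h/2, y_n + (h/2)·k1); y_{n+1} = y_n + h·k2.
x=0.000000, y=2.200000:
  k1 = f(0.000000, 2.200000) = -2.202000
  k2 = f(0.100000, 1.979800) = -1.978791
  y ← 2.200000 + 0.2·(-1.978791) = 1.804242
y(0.2) ≈ 1.8042

1.8042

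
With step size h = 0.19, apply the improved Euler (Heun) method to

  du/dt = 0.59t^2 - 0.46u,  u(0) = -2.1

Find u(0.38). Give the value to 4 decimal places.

Heun: k1 = f(t_n, u_n); k2 = f(t_n + h, u_n + h·k1); u_{n+1} = u_n + (h/2)·(k1 + k2).
t=0.000000, u=-2.100000:
  k1 = f(0.000000, -2.100000) = 0.966000
  k2 = f(0.190000, -1.916460) = 0.902871
  u ← -2.100000 + (0.19/2)·(0.966000 + 0.902871) = -1.922457
t=0.190000, u=-1.922457:
  k1 = f(0.190000, -1.922457) = 0.905629
  k2 = f(0.380000, -1.750388) = 0.890374
  u ← -1.922457 + (0.19/2)·(0.905629 + 0.890374) = -1.751837
u(0.38) ≈ -1.7518

-1.7518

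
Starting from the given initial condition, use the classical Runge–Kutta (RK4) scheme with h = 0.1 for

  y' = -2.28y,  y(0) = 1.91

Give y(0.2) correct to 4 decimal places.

1.2106

RK4: k1 = f(x_n, y_n); k2 = f(x_n + h/2, y_n + (h/2)·k1); k3 = f(x_n + h/2, y_n + (h/2)·k2); k4 = f(x_n + h, y_n + h·k3); y_{n+1} = y_n + (h/6)·(k1 + 2k2 + 2k3 + k4).
x=0.000000, y=1.910000:
  k1 = f(0.000000, 1.910000) = -4.354800
  k2 = f(0.050000, 1.692260) = -3.858353
  k3 = f(0.050000, 1.717082) = -3.914948
  k4 = f(0.100000, 1.518505) = -3.462192
  y ← 1.910000 + (0.1/6)·(k1 + 2k2 + 2k3 + k4) = 1.520607
x=0.100000, y=1.520607:
  k1 = f(0.100000, 1.520607) = -3.466983
  k2 = f(0.150000, 1.347258) = -3.071747
  k3 = f(0.150000, 1.367019) = -3.116804
  k4 = f(0.200000, 1.208926) = -2.756352
  y ← 1.520607 + (0.1/6)·(k1 + 2k2 + 2k3 + k4) = 1.210599
y(0.2) ≈ 1.2106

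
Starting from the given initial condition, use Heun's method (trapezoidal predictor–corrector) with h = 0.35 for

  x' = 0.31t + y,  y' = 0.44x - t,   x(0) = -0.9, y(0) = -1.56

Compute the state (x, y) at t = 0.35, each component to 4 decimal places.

Heun on (x,y): k1 = f(t_n, state_n); k2 = f(t_n + h, state_n + h·k1); state_{n+1} = state_n + (h/2)·(k1 + k2).
0.000000: (-0.900000, -1.560000)
  k1 = (-1.560000, -0.396000)
  predictor → (-1.446000, -1.698600)
  k2 = (-1.590100, -0.986240)
  → (-1.451268, -1.801892)
(x(0.35), y(0.35)) ≈ (-1.4513, -1.8019)

-1.4513, -1.8019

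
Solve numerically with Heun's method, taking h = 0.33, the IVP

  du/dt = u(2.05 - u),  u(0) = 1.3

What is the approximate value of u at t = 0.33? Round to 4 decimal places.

1.5755

Heun: k1 = f(t_n, u_n); k2 = f(t_n + h, u_n + h·k1); u_{n+1} = u_n + (h/2)·(k1 + k2).
t=0.000000, u=1.300000:
  k1 = f(0.000000, 1.300000) = 0.975000
  k2 = f(0.330000, 1.621750) = 0.694514
  u ← 1.300000 + (0.33/2)·(0.975000 + 0.694514) = 1.575470
u(0.33) ≈ 1.5755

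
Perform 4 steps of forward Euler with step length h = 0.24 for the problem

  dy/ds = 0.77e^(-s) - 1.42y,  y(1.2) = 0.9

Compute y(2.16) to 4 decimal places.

Euler: y_{n+1} = y_n + h·f(s_n, y_n).
s=1.200000, y=0.900000: f=-1.046080 → y ← 0.900000 + 0.24·(-1.046080) = 0.648941
s=1.440000, y=0.648941: f=-0.739061 → y ← 0.648941 + 0.24·(-0.739061) = 0.471566
s=1.680000, y=0.471566: f=-0.526116 → y ← 0.471566 + 0.24·(-0.526116) = 0.345298
s=1.920000, y=0.345298: f=-0.377436 → y ← 0.345298 + 0.24·(-0.377436) = 0.254714
y(2.16) ≈ 0.2547

0.2547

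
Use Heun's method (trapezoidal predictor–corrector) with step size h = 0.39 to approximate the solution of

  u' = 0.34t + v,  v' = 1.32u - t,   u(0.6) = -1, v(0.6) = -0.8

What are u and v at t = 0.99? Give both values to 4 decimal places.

-1.3526, -1.6847

Heun on (u,v): k1 = f(t_n, state_n); k2 = f(t_n + h, state_n + h·k1); state_{n+1} = state_n + (h/2)·(k1 + k2).
0.600000: (-1.000000, -0.800000)
  k1 = (-0.596000, -1.920000)
  predictor → (-1.232440, -1.548800)
  k2 = (-1.212200, -2.616821)
  → (-1.352599, -1.684680)
(u(0.99), v(0.99)) ≈ (-1.3526, -1.6847)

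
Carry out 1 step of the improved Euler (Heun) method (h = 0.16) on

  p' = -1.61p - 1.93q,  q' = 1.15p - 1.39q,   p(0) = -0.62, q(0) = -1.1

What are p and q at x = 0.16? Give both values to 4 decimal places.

-0.2051, -0.9380

Heun on (p,q): k1 = f(x_n, state_n); k2 = f(x_n + h, state_n + h·k1); state_{n+1} = state_n + (h/2)·(k1 + k2).
0.000000: (-0.620000, -1.100000)
  k1 = (3.121200, 0.816000)
  predictor → (-0.120608, -0.969440)
  k2 = (2.065198, 1.208822)
  → (-0.205088, -0.938014)
(p(0.16), q(0.16)) ≈ (-0.2051, -0.9380)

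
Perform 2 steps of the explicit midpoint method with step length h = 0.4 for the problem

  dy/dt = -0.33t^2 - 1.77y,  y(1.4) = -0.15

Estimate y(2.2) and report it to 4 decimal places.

Midpoint: k1 = f(t_n, y_n); k2 = f(t_n + h/2, y_n + (h/2)·k1); y_{n+1} = y_n + h·k2.
t=1.400000, y=-0.150000:
  k1 = f(1.400000, -0.150000) = -0.381300
  k2 = f(1.600000, -0.226260) = -0.444320
  y ← -0.150000 + 0.4·(-0.444320) = -0.327728
t=1.800000, y=-0.327728:
  k1 = f(1.800000, -0.327728) = -0.489122
  k2 = f(2.000000, -0.425552) = -0.566773
  y ← -0.327728 + 0.4·(-0.566773) = -0.554437
y(2.2) ≈ -0.5544

-0.5544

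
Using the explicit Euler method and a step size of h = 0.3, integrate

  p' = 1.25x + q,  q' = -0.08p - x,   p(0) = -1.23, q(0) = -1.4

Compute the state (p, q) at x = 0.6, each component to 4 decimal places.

Euler on (p,q): p_{n+1} = p_n + h·p', q_{n+1} = q_n + h·q'.
0.000000: (-1.230000, -1.400000); f=(-1.400000, 0.098400) → (-1.650000, -1.370480)
0.300000: (-1.650000, -1.370480); f=(-0.995480, -0.168000) → (-1.948644, -1.420880)
(p(0.6), q(0.6)) ≈ (-1.9486, -1.4209)

-1.9486, -1.4209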